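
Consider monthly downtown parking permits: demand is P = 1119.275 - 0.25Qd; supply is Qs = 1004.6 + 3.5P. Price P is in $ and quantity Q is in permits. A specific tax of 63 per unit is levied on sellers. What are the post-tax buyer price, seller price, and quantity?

P_b = 492.4, P_s = 429.4, Q = 2507.5

Solving each curve for Q: Qd = 4477.1 - 4P.
Sellers keep P_s = P_b - 63 per unit, so supply in terms of the buyer price is Qs = 784.1 + 3.5P_b.
Set Qd = Qs: 4477.1 - 4P_b = 784.1 + 3.5P_b, so 3693 = 7.5P_b and P_b = 492.4.
Then P_s = 492.4 - 63 = 429.4 and Q = 4477.1 - 4(492.4) = 2507.5.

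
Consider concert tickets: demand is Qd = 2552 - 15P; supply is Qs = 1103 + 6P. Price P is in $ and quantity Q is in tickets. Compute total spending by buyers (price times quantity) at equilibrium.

The market clears where 2552 - 15P = 1103 + 6P. Rearranging, 21P = 1449, hence P* = 69.
From the demand curve, Q* = 2552 - 15(69) = 1517.
Total spending by buyers = P* × Q* = 69 × 1517 = 104673.

Total spending by buyers = 104673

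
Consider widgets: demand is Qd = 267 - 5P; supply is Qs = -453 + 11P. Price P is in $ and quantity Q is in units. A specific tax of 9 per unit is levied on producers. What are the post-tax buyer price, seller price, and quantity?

P_b = 51.1875, P_s = 42.1875, Q = 11.0625

The tax drives a wedge P_b - P_s = 9. Substituting P_s = P_b - 9 into supply: Qs = -552 + 11P_b.
Market clearing requires 267 - 5P_b = -552 + 11P_b; hence 819 = 16P_b and P_b = 51.1875.
So P_s = 42.1875 and the quantity traded is Q = 267 - 5(51.1875) = 11.0625.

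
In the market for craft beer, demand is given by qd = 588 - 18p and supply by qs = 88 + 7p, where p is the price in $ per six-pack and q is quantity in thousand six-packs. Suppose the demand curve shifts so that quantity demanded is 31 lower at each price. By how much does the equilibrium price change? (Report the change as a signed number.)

Set qd = qs: 588 - 18p = 88 + 7p, so 500 = 25p and p* = 20.
Plugging p* into demand: q* = 588 - 18(20) = 228.
After the shift, demand is qd = 557 - 18p.
Re-solving, 25p = 469 gives p = 18.76 and q = 219.32.
Δp = 18.76 - 20 = -1.24.

Δp = -1.24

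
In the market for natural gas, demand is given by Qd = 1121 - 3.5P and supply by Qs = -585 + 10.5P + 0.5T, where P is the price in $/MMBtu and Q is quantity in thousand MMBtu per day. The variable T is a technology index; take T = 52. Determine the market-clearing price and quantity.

P* = 120, Q* = 701

With T = 52, supply is Qs = -559 + 10.5P.
Set Qd = Qs: 1121 - 3.5P = -559 + 10.5P, so 1680 = 14P and P* = 120.
Then Q* = 1121 - 3.5(120) = 701.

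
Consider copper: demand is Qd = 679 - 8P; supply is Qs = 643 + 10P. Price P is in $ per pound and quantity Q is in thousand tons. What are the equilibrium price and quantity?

P* = 2, Q* = 663

Equating demand and supply, 679 - 8P = 643 + 10P gives 18P = 36, so P* = 2.
From the demand curve, Q* = 679 - 8(2) = 663.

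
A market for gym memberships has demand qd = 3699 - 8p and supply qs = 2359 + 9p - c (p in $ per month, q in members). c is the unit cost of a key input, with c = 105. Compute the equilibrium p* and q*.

p* = 85, q* = 3019

With c = 105, supply is qs = 2254 + 9p.
Set qd = qs: 3699 - 8p = 2254 + 9p, so 1445 = 17p and p* = 85.
Then q* = 3699 - 8(85) = 3019.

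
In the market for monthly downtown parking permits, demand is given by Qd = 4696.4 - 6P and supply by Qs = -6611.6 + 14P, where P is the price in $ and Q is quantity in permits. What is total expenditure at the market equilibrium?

Equating demand and supply, 4696.4 - 6P = -6611.6 + 14P gives 20P = 11308, so P* = 565.4.
Plugging P* into demand: Q* = 4696.4 - 6(565.4) = 1304.
Total expenditure = P* × Q* = 565.4 × 1304 = 737281.6.

Total expenditure = 737281.6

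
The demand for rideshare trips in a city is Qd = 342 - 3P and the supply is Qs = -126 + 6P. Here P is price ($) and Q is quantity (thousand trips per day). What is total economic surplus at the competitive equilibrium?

The market clears where 342 - 3P = -126 + 6P. Rearranging, 9P = 468, hence P* = 52.
Then Q* = 342 - 3(52) = 186.
Demand choke price = 114; supply choke price = 21. CS = ½(114 - 52)(186) = 5766; PS = ½(52 - 21)(186) = 2883. Total surplus = 8649.

Total surplus = 8649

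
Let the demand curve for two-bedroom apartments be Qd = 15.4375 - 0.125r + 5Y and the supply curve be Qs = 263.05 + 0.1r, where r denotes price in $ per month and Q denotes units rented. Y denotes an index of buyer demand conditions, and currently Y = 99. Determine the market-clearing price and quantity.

r* = 1099.5, Q* = 373

With Y = 99, demand is Qd = 510.4375 - 0.125r.
The market clears where 510.4375 - 0.125r = 263.05 + 0.1r. Rearranging, 0.225r = 247.3875, hence r* = 1099.5.
Plugging r* into demand: Q* = 510.4375 - 0.125(1099.5) = 373.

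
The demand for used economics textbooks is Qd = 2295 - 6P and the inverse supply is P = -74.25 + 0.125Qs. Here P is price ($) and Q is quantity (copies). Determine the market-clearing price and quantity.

P* = 121.5, Q* = 1566

Rewriting in direct form: Qs = 594 + 8P.
At equilibrium Qd = Qs, so 2295 - 6P = 594 + 8P; collecting terms, 1701 = 14P and P* = 121.5.
Substitute back: Q* = 2295 - 6(121.5) = 1566.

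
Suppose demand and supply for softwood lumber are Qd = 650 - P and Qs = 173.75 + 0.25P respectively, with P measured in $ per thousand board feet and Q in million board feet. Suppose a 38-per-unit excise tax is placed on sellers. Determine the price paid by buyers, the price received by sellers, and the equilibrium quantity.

Sellers keep P_s = P_b - 38 per unit, so supply in terms of the buyer price is Qs = 164.25 + 0.25P_b.
Market clearing requires 650 - P_b = 164.25 + 0.25P_b; hence 485.75 = 1.25P_b and P_b = 388.6.
So P_s = 350.6 and the quantity traded is Q = 650 - 388.6 = 261.4.

P_b = 388.6, P_s = 350.6, Q = 261.4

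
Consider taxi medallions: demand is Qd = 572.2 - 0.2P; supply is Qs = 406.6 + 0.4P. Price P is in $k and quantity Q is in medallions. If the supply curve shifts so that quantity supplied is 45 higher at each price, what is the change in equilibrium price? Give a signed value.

ΔP = -75

At equilibrium Qd = Qs, so 572.2 - 0.2P = 406.6 + 0.4P; collecting terms, 165.6 = 0.6P and P* = 276.
From the demand curve, Q* = 572.2 - 0.2(276) = 517.
After the shift, supply is Qs = 451.6 + 0.4P.
New equilibrium: 120.6 = 0.6P, so P = 201 and Q = 532.
ΔP = 201 - 276 = -75.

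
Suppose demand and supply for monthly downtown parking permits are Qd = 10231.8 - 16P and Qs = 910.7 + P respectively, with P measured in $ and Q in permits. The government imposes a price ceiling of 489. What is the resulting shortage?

At P = 489: Qd = 2407.8 and Qs = 1399.7.
Shortage = Qd - Qs = 2407.8 - 1399.7 = 1008.1.

Shortage = 1008.1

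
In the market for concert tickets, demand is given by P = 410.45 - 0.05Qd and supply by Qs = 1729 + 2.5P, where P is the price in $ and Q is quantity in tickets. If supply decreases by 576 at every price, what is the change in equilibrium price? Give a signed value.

Solving each curve for Q: Qd = 8209 - 20P.
Equating demand and supply, 8209 - 20P = 1729 + 2.5P gives 22.5P = 6480, so P* = 288.
Plugging P* into demand: Q* = 8209 - 20(288) = 2449.
After the shift, supply is Qs = 1153 + 2.5P.
Re-solving, 22.5P = 7056 gives P = 313.6 and Q = 1937.
ΔP = 313.6 - 288 = 25.6.

ΔP = 25.6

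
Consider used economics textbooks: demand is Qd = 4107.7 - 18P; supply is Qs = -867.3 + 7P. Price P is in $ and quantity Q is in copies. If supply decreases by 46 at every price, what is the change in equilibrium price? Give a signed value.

ΔP = 1.84

At equilibrium Qd = Qs, so 4107.7 - 18P = -867.3 + 7P; collecting terms, 4975 = 25P and P* = 199.
From the demand curve, Q* = 4107.7 - 18(199) = 525.7.
After the shift, supply is Qs = -913.3 + 7P.
New equilibrium: 5021 = 25P, so P = 200.84 and Q = 492.58.
ΔP = 200.84 - 199 = 1.84.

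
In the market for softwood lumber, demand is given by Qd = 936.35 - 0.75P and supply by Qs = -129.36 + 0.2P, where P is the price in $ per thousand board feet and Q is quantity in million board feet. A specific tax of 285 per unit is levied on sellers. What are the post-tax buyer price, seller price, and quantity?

P_b = 1181.8, P_s = 896.8, Q = 50

The tax drives a wedge P_b - P_s = 285. Substituting P_s = P_b - 285 into supply: Qs = -186.36 + 0.2P_b.
Set Qd = Qs: 936.35 - 0.75P_b = -186.36 + 0.2P_b, so 1122.71 = 0.95P_b and P_b = 1181.8.
Then P_s = 1181.8 - 285 = 896.8 and Q = 936.35 - 0.75(1181.8) = 50.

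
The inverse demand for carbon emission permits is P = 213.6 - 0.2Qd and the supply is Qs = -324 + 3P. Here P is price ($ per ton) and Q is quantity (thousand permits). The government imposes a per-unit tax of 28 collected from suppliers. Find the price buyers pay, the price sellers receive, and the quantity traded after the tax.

P_b = 184.5, P_s = 156.5, Q = 145.5

Rewriting in direct form: Qd = 1068 - 5P.
Suppliers keep P_s = P_b - 28 per unit, so supply in terms of the buyer price is Qs = -408 + 3P_b.
Market clearing requires 1068 - 5P_b = -408 + 3P_b; hence 1476 = 8P_b and P_b = 184.5.
So P_s = 156.5 and the quantity traded is Q = 1068 - 5(184.5) = 145.5.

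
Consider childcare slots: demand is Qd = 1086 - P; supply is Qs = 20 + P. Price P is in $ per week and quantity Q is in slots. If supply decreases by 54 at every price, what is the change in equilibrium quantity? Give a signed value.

The market clears where 1086 - P = 20 + P. Rearranging, 2P = 1066, hence P* = 533.
Plugging P* into demand: Q* = 1086 - 533 = 553.
After the shift, supply is Qs = -34 + P.
Re-solving, 2P = 1120 gives P = 560 and Q = 526.
ΔQ = 526 - 553 = -27.

ΔQ = -27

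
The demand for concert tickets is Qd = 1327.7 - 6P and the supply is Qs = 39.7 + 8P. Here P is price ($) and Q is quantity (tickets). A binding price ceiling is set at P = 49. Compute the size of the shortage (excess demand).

With P fixed at 49, quantity demanded is 1033.7 and quantity supplied is 431.7.
Shortage = Qd - Qs = 1033.7 - 431.7 = 602.

Shortage = 602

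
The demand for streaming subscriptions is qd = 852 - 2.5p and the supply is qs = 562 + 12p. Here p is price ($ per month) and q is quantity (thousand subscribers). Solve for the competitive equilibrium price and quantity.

p* = 20, q* = 802

Equating demand and supply, 852 - 2.5p = 562 + 12p gives 14.5p = 290, so p* = 20.
Plugging p* into demand: q* = 852 - 2.5(20) = 802.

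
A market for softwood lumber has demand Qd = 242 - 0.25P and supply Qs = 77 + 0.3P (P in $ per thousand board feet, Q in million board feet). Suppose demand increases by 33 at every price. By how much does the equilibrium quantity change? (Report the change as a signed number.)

The market clears where 242 - 0.25P = 77 + 0.3P. Rearranging, 0.55P = 165, hence P* = 300.
Substitute back: Q* = 242 - 0.25(300) = 167.
After the shift, demand is Qd = 275 - 0.25P.
Re-solving, 0.55P = 198 gives P = 360 and Q = 185.
ΔQ = 185 - 167 = 18.

ΔQ = 18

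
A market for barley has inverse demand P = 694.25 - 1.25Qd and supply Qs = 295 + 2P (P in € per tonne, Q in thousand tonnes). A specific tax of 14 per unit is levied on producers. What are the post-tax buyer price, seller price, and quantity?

Inverting to quantity form: Qd = 555.4 - 0.8P.
Producers keep P_s = P_b - 14 per unit, so supply in terms of the buyer price is Qs = 267 + 2P_b.
Set Qd = Qs: 555.4 - 0.8P_b = 267 + 2P_b, so 288.4 = 2.8P_b and P_b = 103.
Then P_s = 103 - 14 = 89 and Q = 555.4 - 0.8(103) = 473.

P_b = 103, P_s = 89, Q = 473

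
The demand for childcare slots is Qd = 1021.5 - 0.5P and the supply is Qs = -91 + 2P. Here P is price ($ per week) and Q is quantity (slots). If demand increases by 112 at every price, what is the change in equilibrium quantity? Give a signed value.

Set Qd = Qs: 1021.5 - 0.5P = -91 + 2P, so 1112.5 = 2.5P and P* = 445.
Substitute back: Q* = 1021.5 - 0.5(445) = 799.
After the shift, demand is Qd = 1133.5 - 0.5P.
Re-solving, 2.5P = 1224.5 gives P = 489.8 and Q = 888.6.
ΔQ = 888.6 - 799 = 89.6.

ΔQ = 89.6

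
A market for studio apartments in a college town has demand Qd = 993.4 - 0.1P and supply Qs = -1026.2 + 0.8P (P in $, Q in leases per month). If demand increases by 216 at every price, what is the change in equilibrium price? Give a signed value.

ΔP = 240

At equilibrium Qd = Qs, so 993.4 - 0.1P = -1026.2 + 0.8P; collecting terms, 2019.6 = 0.9P and P* = 2244.
Then Q* = 993.4 - 0.1(2244) = 769.
After the shift, demand is Qd = 1209.4 - 0.1P.
The new intersection has 2235.6 = 0.9P, i.e. P = 2484, Q = 961.
ΔP = 2484 - 2244 = 240.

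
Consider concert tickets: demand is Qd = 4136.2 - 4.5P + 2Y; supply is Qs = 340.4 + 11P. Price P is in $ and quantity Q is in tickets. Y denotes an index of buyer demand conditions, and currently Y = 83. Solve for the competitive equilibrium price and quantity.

With Y = 83, demand is Qd = 4302.2 - 4.5P.
Set Qd = Qs: 4302.2 - 4.5P = 340.4 + 11P, so 3961.8 = 15.5P and P* = 255.6.
From the demand curve, Q* = 4302.2 - 4.5(255.6) = 3152.

P* = 255.6, Q* = 3152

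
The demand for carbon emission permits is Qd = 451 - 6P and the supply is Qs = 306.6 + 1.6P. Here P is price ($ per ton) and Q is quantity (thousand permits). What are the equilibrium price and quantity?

Set Qd = Qs: 451 - 6P = 306.6 + 1.6P, so 144.4 = 7.6P and P* = 19.
From the demand curve, Q* = 451 - 6(19) = 337.

P* = 19, Q* = 337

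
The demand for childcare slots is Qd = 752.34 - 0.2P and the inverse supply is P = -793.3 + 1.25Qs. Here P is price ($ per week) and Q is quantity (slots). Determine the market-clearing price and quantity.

Inverting to quantity form: Qs = 634.64 + 0.8P.
Set Qd = Qs: 752.34 - 0.2P = 634.64 + 0.8P, so 117.7 = P and P* = 117.7.
Then Q* = 752.34 - 0.2(117.7) = 728.8.

P* = 117.7, Q* = 728.8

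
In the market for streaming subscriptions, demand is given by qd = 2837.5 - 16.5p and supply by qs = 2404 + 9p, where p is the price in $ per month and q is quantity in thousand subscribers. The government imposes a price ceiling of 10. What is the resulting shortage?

At p = 10: qd = 2672.5 and qs = 2494.
Shortage = qd - qs = 2672.5 - 2494 = 178.5.

Shortage = 178.5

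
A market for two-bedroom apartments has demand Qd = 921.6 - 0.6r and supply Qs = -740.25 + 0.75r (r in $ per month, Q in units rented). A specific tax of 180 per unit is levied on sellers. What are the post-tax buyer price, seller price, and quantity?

The tax drives a wedge r_b - r_s = 180. Substituting r_s = r_b - 180 into supply: Qs = -875.25 + 0.75r_b.
Set Qd = Qs: 921.6 - 0.6r_b = -875.25 + 0.75r_b, so 1796.85 = 1.35r_b and r_b = 1331.
Then r_s = 1331 - 180 = 1151 and Q = 921.6 - 0.6(1331) = 123.

r_b = 1331, r_s = 1151, Q = 123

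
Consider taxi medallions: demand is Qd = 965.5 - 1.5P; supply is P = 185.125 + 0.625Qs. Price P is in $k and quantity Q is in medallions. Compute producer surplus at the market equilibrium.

Producer surplus = 39382.8125

In direct form, Qs = -296.2 + 1.6P.
Set Qd = Qs: 965.5 - 1.5P = -296.2 + 1.6P, so 1261.7 = 3.1P and P* = 407.
Plugging P* into demand: Q* = 965.5 - 1.5(407) = 355.
Supply choke price (Qs = 0): P = 185.125. Producer surplus = ½ × (407 - 185.125) × 355 = 39382.8125.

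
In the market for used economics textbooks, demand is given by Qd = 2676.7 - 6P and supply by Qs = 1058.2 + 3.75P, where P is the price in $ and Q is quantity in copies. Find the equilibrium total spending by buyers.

Total spending by buyers = 278996.2

At equilibrium Qd = Qs, so 2676.7 - 6P = 1058.2 + 3.75P; collecting terms, 1618.5 = 9.75P and P* = 166.
Substitute back: Q* = 2676.7 - 6(166) = 1680.7.
Total spending by buyers = P* × Q* = 166 × 1680.7 = 278996.2.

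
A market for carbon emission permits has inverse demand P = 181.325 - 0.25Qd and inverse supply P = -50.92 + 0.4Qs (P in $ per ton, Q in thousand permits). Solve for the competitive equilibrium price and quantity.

In direct form, Qd = 725.3 - 4P and Qs = 127.3 + 2.5P.
At equilibrium Qd = Qs, so 725.3 - 4P = 127.3 + 2.5P; collecting terms, 598 = 6.5P and P* = 92.
Substitute back: Q* = 725.3 - 4(92) = 357.3.

P* = 92, Q* = 357.3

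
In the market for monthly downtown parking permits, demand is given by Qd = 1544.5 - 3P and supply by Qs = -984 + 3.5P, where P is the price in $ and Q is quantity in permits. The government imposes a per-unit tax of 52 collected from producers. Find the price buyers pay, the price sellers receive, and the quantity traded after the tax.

P_b = 417, P_s = 365, Q = 293.5

The tax drives a wedge P_b - P_s = 52. Substituting P_s = P_b - 52 into supply: Qs = -1166 + 3.5P_b.
Market clearing requires 1544.5 - 3P_b = -1166 + 3.5P_b; hence 2710.5 = 6.5P_b and P_b = 417.
So P_s = 365 and the quantity traded is Q = 1544.5 - 3(417) = 293.5.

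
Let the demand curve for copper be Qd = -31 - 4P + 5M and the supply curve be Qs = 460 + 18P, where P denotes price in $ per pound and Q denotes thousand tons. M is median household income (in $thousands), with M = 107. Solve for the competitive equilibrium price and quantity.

P* = 2, Q* = 496

With M = 107, demand is Qd = 504 - 4P.
At equilibrium Qd = Qs, so 504 - 4P = 460 + 18P; collecting terms, 44 = 22P and P* = 2.
Substitute back: Q* = 504 - 4(2) = 496.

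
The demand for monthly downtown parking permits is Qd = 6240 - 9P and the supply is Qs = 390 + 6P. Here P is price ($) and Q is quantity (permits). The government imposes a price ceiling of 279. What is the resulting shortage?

Shortage = 1665

At P = 279: Qd = 3729 and Qs = 2064.
Shortage = Qd - Qs = 3729 - 2064 = 1665.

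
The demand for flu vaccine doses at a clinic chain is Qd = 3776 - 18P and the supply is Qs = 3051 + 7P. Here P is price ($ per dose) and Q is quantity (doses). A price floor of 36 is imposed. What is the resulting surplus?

At P = 36: Qd = 3128 and Qs = 3303.
Surplus = Qs - Qd = 3303 - 3128 = 175.

Surplus = 175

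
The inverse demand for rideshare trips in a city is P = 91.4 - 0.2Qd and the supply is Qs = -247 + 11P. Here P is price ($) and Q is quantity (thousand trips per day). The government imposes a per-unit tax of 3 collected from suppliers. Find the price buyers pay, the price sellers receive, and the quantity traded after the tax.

Inverting to quantity form: Qd = 457 - 5P.
With a tax of 3 on suppliers, they supply based on the net price P_s = P_b - 3, so Qs = -280 + 11P_b.
Equate demand and the shifted supply: 457 - 5P_b = -280 + 11P_b, giving 16P_b = 737, so P_b = 46.0625.
Then P_s = 46.0625 - 3 = 43.0625 and Q = 457 - 5(46.0625) = 226.6875.

P_b = 46.0625, P_s = 43.0625, Q = 226.6875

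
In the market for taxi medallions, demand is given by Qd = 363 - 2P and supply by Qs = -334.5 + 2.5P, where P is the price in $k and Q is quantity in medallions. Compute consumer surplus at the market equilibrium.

Consumer surplus = 702.25

Equating demand and supply, 363 - 2P = -334.5 + 2.5P gives 4.5P = 697.5, so P* = 155.
Plugging P* into demand: Q* = 363 - 2(155) = 53.
Demand choke price (Qd = 0): P = 363/2 = 181.5. Consumer surplus = ½ × (181.5 - 155) × 53 = 702.25.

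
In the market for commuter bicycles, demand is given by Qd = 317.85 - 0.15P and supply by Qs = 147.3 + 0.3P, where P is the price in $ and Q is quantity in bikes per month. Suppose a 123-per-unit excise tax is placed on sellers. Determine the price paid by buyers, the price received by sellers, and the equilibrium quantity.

The tax drives a wedge P_b - P_s = 123. Substituting P_s = P_b - 123 into supply: Qs = 110.4 + 0.3P_b.
Set Qd = Qs: 317.85 - 0.15P_b = 110.4 + 0.3P_b, so 207.45 = 0.45P_b and P_b = 461.
So P_s = 338 and the quantity traded is Q = 317.85 - 0.15(461) = 248.7.

P_b = 461, P_s = 338, Q = 248.7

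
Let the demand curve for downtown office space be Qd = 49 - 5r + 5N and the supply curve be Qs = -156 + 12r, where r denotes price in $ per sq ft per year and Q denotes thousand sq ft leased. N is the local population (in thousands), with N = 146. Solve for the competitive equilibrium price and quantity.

With N = 146, demand is Qd = 779 - 5r.
Set Qd = Qs: 779 - 5r = -156 + 12r, so 935 = 17r and r* = 55.
Then Q* = 779 - 5(55) = 504.

r* = 55, Q* = 504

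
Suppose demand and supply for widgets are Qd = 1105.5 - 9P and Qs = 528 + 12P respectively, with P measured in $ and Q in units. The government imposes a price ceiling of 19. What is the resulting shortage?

With P fixed at 19, quantity demanded is 934.5 and quantity supplied is 756.
Shortage = Qd - Qs = 934.5 - 756 = 178.5.

Shortage = 178.5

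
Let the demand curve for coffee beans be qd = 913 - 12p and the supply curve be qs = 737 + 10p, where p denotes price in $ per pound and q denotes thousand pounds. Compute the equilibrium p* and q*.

Set qd = qs: 913 - 12p = 737 + 10p, so 176 = 22p and p* = 8.
Then q* = 913 - 12(8) = 817.

p* = 8, q* = 817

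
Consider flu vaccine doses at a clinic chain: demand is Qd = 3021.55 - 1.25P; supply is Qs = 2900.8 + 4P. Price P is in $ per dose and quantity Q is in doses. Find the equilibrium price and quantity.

P* = 23, Q* = 2992.8

The market clears where 3021.55 - 1.25P = 2900.8 + 4P. Rearranging, 5.25P = 120.75, hence P* = 23.
From the demand curve, Q* = 3021.55 - 1.25(23) = 2992.8.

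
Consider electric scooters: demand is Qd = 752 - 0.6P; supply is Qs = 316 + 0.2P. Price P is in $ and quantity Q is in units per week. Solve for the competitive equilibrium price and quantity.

Set Qd = Qs: 752 - 0.6P = 316 + 0.2P, so 436 = 0.8P and P* = 545.
Plugging P* into demand: Q* = 752 - 0.6(545) = 425.

P* = 545, Q* = 425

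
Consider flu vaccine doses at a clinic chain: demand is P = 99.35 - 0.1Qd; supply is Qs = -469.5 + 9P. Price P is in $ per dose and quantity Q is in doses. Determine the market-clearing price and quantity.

Rewriting in direct form: Qd = 993.5 - 10P.
At equilibrium Qd = Qs, so 993.5 - 10P = -469.5 + 9P; collecting terms, 1463 = 19P and P* = 77.
Substitute back: Q* = 993.5 - 10(77) = 223.5.

P* = 77, Q* = 223.5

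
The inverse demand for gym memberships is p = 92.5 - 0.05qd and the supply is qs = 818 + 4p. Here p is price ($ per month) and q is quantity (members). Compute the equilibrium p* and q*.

p* = 43, q* = 990

Solving each curve for q: qd = 1850 - 20p.
At equilibrium qd = qs, so 1850 - 20p = 818 + 4p; collecting terms, 1032 = 24p and p* = 43.
Plugging p* into demand: q* = 1850 - 20(43) = 990.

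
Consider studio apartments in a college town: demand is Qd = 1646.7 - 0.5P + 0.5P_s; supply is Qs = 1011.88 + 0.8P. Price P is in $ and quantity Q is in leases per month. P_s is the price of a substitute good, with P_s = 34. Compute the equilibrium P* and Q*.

P* = 501.4, Q* = 1413

With P_s = 34, demand is Qd = 1663.7 - 0.5P.
Set Qd = Qs: 1663.7 - 0.5P = 1011.88 + 0.8P, so 651.82 = 1.3P and P* = 501.4.
Plugging P* into demand: Q* = 1663.7 - 0.5(501.4) = 1413.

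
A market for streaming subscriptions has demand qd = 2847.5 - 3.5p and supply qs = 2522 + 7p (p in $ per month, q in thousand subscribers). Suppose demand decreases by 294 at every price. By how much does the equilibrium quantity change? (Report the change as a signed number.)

The market clears where 2847.5 - 3.5p = 2522 + 7p. Rearranging, 10.5p = 325.5, hence p* = 31.
From the demand curve, q* = 2847.5 - 3.5(31) = 2739.
After the shift, demand is qd = 2553.5 - 3.5p.
New equilibrium: 31.5 = 10.5p, so p = 3 and q = 2543.
Δq = 2543 - 2739 = -196.

Δq = -196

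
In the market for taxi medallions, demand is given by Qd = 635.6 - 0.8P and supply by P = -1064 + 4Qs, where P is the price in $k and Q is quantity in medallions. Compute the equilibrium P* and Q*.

P* = 352, Q* = 354

Rewriting in direct form: Qs = 266 + 0.25P.
At equilibrium Qd = Qs, so 635.6 - 0.8P = 266 + 0.25P; collecting terms, 369.6 = 1.05P and P* = 352.
Then Q* = 635.6 - 0.8(352) = 354.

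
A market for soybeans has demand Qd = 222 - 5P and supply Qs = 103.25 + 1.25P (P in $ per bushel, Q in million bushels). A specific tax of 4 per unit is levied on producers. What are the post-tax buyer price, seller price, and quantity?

P_b = 19.8, P_s = 15.8, Q = 123

Producers keep P_s = P_b - 4 per unit, so supply in terms of the buyer price is Qs = 98.25 + 1.25P_b.
Equate demand and the shifted supply: 222 - 5P_b = 98.25 + 1.25P_b, giving 6.25P_b = 123.75, so P_b = 19.8.
So P_s = 15.8 and the quantity traded is Q = 222 - 5(19.8) = 123.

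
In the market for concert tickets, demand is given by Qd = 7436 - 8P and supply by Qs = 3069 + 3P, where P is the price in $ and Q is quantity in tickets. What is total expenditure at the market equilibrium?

At equilibrium Qd = Qs, so 7436 - 8P = 3069 + 3P; collecting terms, 4367 = 11P and P* = 397.
Plugging P* into demand: Q* = 7436 - 8(397) = 4260.
Total expenditure = P* × Q* = 397 × 4260 = 1691220.

Total expenditure = 1691220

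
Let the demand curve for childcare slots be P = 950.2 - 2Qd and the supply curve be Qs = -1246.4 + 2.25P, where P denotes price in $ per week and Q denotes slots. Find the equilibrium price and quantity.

P* = 626, Q* = 162.1

Inverting to quantity form: Qd = 475.1 - 0.5P.
The market clears where 475.1 - 0.5P = -1246.4 + 2.25P. Rearranging, 2.75P = 1721.5, hence P* = 626.
From the demand curve, Q* = 475.1 - 0.5(626) = 162.1.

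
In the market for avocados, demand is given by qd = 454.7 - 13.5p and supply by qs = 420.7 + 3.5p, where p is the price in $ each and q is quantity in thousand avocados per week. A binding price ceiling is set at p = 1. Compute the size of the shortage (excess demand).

With p fixed at 1, quantity demanded is 441.2 and quantity supplied is 424.2.
Shortage = qd - qs = 441.2 - 424.2 = 17.

Shortage = 17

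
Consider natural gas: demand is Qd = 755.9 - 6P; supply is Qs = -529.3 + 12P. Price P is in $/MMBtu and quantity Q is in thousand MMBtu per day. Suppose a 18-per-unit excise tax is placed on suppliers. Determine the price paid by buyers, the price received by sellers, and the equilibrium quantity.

P_b = 83.4, P_s = 65.4, Q = 255.5

The tax drives a wedge P_b - P_s = 18. Substituting P_s = P_b - 18 into supply: Qs = -745.3 + 12P_b.
Equate demand and the shifted supply: 755.9 - 6P_b = -745.3 + 12P_b, giving 18P_b = 1501.2, so P_b = 83.4.
Then P_s = 83.4 - 18 = 65.4 and Q = 755.9 - 6(83.4) = 255.5.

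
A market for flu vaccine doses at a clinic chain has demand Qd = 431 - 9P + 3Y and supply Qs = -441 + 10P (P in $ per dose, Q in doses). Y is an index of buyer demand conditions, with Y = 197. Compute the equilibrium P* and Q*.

With Y = 197, demand is Qd = 1022 - 9P.
Equating demand and supply, 1022 - 9P = -441 + 10P gives 19P = 1463, so P* = 77.
Then Q* = 1022 - 9(77) = 329.

P* = 77, Q* = 329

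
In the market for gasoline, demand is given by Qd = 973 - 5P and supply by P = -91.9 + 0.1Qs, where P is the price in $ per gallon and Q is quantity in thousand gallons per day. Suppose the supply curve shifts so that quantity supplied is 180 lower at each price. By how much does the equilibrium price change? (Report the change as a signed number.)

ΔP = 12

Rewriting in direct form: Qs = 919 + 10P.
Equating demand and supply, 973 - 5P = 919 + 10P gives 15P = 54, so P* = 3.6.
From the demand curve, Q* = 973 - 5(3.6) = 955.
After the shift, supply is Qs = 739 + 10P.
Re-solving, 15P = 234 gives P = 15.6 and Q = 895.
ΔP = 15.6 - 3.6 = 12.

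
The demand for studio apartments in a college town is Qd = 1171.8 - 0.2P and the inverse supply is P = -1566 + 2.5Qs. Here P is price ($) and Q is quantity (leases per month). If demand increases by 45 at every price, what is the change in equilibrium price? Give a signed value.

ΔP = 75

Rewriting in direct form: Qs = 626.4 + 0.4P.
At equilibrium Qd = Qs, so 1171.8 - 0.2P = 626.4 + 0.4P; collecting terms, 545.4 = 0.6P and P* = 909.
Substitute back: Q* = 1171.8 - 0.2(909) = 990.
After the shift, demand is Qd = 1216.8 - 0.2P.
New equilibrium: 590.4 = 0.6P, so P = 984 and Q = 1020.
ΔP = 984 - 909 = 75.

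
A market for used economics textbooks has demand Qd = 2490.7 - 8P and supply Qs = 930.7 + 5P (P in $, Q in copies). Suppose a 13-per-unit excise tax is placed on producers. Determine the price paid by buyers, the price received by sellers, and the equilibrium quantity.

P_b = 125, P_s = 112, Q = 1490.7

Producers keep P_s = P_b - 13 per unit, so supply in terms of the buyer price is Qs = 865.7 + 5P_b.
Equate demand and the shifted supply: 2490.7 - 8P_b = 865.7 + 5P_b, giving 13P_b = 1625, so P_b = 125.
Then P_s = 125 - 13 = 112 and Q = 2490.7 - 8(125) = 1490.7.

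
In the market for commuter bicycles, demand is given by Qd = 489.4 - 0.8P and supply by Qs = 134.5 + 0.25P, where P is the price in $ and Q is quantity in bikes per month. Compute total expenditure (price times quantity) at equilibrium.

Total expenditure = 74022

Set Qd = Qs: 489.4 - 0.8P = 134.5 + 0.25P, so 354.9 = 1.05P and P* = 338.
Plugging P* into demand: Q* = 489.4 - 0.8(338) = 219.
Total expenditure = P* × Q* = 338 × 219 = 74022.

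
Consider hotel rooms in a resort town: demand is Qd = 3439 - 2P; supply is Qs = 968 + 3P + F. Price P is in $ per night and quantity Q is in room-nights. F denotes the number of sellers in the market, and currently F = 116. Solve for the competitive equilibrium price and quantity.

P* = 471, Q* = 2497

With F = 116, supply is Qs = 1084 + 3P.
Set Qd = Qs: 3439 - 2P = 1084 + 3P, so 2355 = 5P and P* = 471.
Then Q* = 3439 - 2(471) = 2497.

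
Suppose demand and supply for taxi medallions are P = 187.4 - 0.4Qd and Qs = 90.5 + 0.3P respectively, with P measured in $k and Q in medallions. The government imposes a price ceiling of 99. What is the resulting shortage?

Shortage = 100.8

Solving each curve for Q: Qd = 468.5 - 2.5P.
With P fixed at 99, quantity demanded is 221 and quantity supplied is 120.2.
Shortage = Qd - Qs = 221 - 120.2 = 100.8.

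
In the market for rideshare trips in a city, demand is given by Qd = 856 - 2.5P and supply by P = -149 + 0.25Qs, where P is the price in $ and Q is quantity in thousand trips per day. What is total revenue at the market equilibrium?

Total revenue = 30240

Rewriting in direct form: Qs = 596 + 4P.
Equating demand and supply, 856 - 2.5P = 596 + 4P gives 6.5P = 260, so P* = 40.
Substitute back: Q* = 856 - 2.5(40) = 756.
Total revenue = P* × Q* = 40 × 756 = 30240.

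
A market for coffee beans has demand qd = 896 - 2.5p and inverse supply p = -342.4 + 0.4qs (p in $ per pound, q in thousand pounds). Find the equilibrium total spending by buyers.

Rewriting in direct form: qs = 856 + 2.5p.
Set qd = qs: 896 - 2.5p = 856 + 2.5p, so 40 = 5p and p* = 8.
Plugging p* into demand: q* = 896 - 2.5(8) = 876.
Total spending by buyers = p* × q* = 8 × 876 = 7008.

Total spending by buyers = 7008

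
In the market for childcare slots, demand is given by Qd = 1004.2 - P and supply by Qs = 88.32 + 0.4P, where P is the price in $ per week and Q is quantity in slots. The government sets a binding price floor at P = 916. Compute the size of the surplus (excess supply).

Evaluating both curves at the floor price 916 gives Qd = 88.2, Qs = 454.72.
Surplus = Qs - Qd = 454.72 - 88.2 = 366.52.

Surplus = 366.52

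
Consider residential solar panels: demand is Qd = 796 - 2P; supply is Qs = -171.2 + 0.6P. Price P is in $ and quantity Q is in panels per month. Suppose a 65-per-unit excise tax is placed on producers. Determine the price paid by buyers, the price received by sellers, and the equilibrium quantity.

The tax drives a wedge P_b - P_s = 65. Substituting P_s = P_b - 65 into supply: Qs = -210.2 + 0.6P_b.
Equate demand and the shifted supply: 796 - 2P_b = -210.2 + 0.6P_b, giving 2.6P_b = 1006.2, so P_b = 387.
Then P_s = 387 - 65 = 322 and Q = 796 - 2(387) = 22.

P_b = 387, P_s = 322, Q = 22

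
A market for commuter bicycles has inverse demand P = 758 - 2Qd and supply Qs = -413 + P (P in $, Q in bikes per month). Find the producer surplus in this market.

Producer surplus = 6612.5

In direct form, Qd = 379 - 0.5P.
Equating demand and supply, 379 - 0.5P = -413 + P gives 1.5P = 792, so P* = 528.
From the demand curve, Q* = 379 - 0.5(528) = 115.
Supply choke price (Qs = 0): P = 413. Producer surplus = ½ × (528 - 413) × 115 = 6612.5.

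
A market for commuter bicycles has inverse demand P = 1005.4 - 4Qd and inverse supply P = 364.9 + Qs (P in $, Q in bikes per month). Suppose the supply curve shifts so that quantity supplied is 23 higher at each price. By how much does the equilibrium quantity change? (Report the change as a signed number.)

ΔQ = 4.6

Solving each curve for Q: Qd = 251.35 - 0.25P and Qs = -364.9 + P.
At equilibrium Qd = Qs, so 251.35 - 0.25P = -364.9 + P; collecting terms, 616.25 = 1.25P and P* = 493.
Plugging P* into demand: Q* = 251.35 - 0.25(493) = 128.1.
After the shift, supply is Qs = -341.9 + P.
Re-solving, 1.25P = 593.25 gives P = 474.6 and Q = 132.7.
ΔQ = 132.7 - 128.1 = 4.6.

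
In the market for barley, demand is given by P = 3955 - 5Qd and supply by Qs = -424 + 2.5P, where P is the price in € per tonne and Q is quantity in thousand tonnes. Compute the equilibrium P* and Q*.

P* = 450, Q* = 701

Solving each curve for Q: Qd = 791 - 0.2P.
Set Qd = Qs: 791 - 0.2P = -424 + 2.5P, so 1215 = 2.7P and P* = 450.
From the demand curve, Q* = 791 - 0.2(450) = 701.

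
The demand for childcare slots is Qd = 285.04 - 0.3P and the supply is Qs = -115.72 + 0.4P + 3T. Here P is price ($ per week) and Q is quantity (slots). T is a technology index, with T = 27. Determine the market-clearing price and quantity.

With T = 27, supply is Qs = -34.72 + 0.4P.
Equating demand and supply, 285.04 - 0.3P = -34.72 + 0.4P gives 0.7P = 319.76, so P* = 456.8.
Then Q* = 285.04 - 0.3(456.8) = 148.

P* = 456.8, Q* = 148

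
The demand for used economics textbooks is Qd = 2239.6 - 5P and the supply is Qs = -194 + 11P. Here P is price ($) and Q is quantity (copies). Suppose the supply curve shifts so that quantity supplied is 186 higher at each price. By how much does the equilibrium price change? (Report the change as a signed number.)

ΔP = -11.625

The market clears where 2239.6 - 5P = -194 + 11P. Rearranging, 16P = 2433.6, hence P* = 152.1.
Plugging P* into demand: Q* = 2239.6 - 5(152.1) = 1479.1.
After the shift, supply is Qs = -8 + 11P.
Re-solving, 16P = 2247.6 gives P = 140.475 and Q = 1537.225.
ΔP = 140.475 - 152.1 = -11.625.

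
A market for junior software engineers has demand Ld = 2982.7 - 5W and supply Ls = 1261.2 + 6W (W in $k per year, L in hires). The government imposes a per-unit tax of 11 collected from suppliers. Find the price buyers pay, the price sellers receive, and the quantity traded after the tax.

W_b = 162.5, W_s = 151.5, L = 2170.2

The tax drives a wedge W_b - W_s = 11. Substituting W_s = W_b - 11 into supply: Ls = 1195.2 + 6W_b.
Set Ld = Ls: 2982.7 - 5W_b = 1195.2 + 6W_b, so 1787.5 = 11W_b and W_b = 162.5.
Then W_s = 162.5 - 11 = 151.5 and L = 2982.7 - 5(162.5) = 2170.2.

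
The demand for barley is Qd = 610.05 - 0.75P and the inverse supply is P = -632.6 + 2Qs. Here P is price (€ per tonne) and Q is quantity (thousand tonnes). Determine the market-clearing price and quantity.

In direct form, Qs = 316.3 + 0.5P.
Set Qd = Qs: 610.05 - 0.75P = 316.3 + 0.5P, so 293.75 = 1.25P and P* = 235.
Then Q* = 610.05 - 0.75(235) = 433.8.

P* = 235, Q* = 433.8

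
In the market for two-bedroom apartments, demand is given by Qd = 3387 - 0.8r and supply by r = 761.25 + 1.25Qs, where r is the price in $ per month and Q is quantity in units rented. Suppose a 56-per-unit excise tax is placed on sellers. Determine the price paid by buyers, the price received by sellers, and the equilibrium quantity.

Solving each curve for Q: Qs = -609 + 0.8r.
The tax drives a wedge r_b - r_s = 56. Substituting r_s = r_b - 56 into supply: Qs = -653.8 + 0.8r_b.
Market clearing requires 3387 - 0.8r_b = -653.8 + 0.8r_b; hence 4040.8 = 1.6r_b and r_b = 2525.5.
So r_s = 2469.5 and the quantity traded is Q = 3387 - 0.8(2525.5) = 1366.6.

r_b = 2525.5, r_s = 2469.5, Q = 1366.6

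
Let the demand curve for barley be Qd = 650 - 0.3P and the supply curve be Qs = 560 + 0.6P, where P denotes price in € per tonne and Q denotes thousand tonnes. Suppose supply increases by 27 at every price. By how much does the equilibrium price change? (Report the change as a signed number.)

ΔP = -30

The market clears where 650 - 0.3P = 560 + 0.6P. Rearranging, 0.9P = 90, hence P* = 100.
Plugging P* into demand: Q* = 650 - 0.3(100) = 620.
After the shift, supply is Qs = 587 + 0.6P.
The new intersection has 63 = 0.9P, i.e. P = 70, Q = 629.
ΔP = 70 - 100 = -30.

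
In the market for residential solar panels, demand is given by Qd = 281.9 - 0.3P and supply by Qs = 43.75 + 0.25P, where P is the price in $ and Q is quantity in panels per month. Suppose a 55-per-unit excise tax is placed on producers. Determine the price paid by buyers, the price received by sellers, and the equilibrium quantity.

Producers keep P_s = P_b - 55 per unit, so supply in terms of the buyer price is Qs = 30 + 0.25P_b.
Equate demand and the shifted supply: 281.9 - 0.3P_b = 30 + 0.25P_b, giving 0.55P_b = 251.9, so P_b = 458.
Then P_s = 458 - 55 = 403 and Q = 281.9 - 0.3(458) = 144.5.

P_b = 458, P_s = 403, Q = 144.5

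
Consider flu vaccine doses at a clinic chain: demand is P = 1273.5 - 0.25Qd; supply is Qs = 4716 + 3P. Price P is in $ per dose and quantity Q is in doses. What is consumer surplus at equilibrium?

Solving each curve for Q: Qd = 5094 - 4P.
The market clears where 5094 - 4P = 4716 + 3P. Rearranging, 7P = 378, hence P* = 54.
Then Q* = 5094 - 4(54) = 4878.
Demand choke price (Qd = 0): P = 5094/4 = 1273.5. Consumer surplus = ½ × (1273.5 - 54) × 4878 = 2974360.5.

Consumer surplus = 2974360.5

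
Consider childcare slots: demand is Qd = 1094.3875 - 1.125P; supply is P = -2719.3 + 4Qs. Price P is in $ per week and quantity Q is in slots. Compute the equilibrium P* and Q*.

P* = 301.5, Q* = 755.2

Rewriting in direct form: Qs = 679.825 + 0.25P.
The market clears where 1094.3875 - 1.125P = 679.825 + 0.25P. Rearranging, 1.375P = 414.5625, hence P* = 301.5.
Substitute back: Q* = 1094.3875 - 1.125(301.5) = 755.2.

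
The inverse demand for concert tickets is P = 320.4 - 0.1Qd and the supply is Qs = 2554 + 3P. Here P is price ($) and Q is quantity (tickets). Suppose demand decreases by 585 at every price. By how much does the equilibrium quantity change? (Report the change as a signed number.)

ΔQ = -135

Inverting to quantity form: Qd = 3204 - 10P.
At equilibrium Qd = Qs, so 3204 - 10P = 2554 + 3P; collecting terms, 650 = 13P and P* = 50.
Then Q* = 3204 - 10(50) = 2704.
After the shift, demand is Qd = 2619 - 10P.
The new intersection has 65 = 13P, i.e. P = 5, Q = 2569.
ΔQ = 2569 - 2704 = -135.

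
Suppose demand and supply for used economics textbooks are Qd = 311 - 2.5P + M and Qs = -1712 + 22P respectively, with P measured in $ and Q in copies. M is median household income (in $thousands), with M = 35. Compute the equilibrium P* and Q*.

With M = 35, demand is Qd = 346 - 2.5P.
Equating demand and supply, 346 - 2.5P = -1712 + 22P gives 24.5P = 2058, so P* = 84.
Substitute back: Q* = 346 - 2.5(84) = 136.

P* = 84, Q* = 136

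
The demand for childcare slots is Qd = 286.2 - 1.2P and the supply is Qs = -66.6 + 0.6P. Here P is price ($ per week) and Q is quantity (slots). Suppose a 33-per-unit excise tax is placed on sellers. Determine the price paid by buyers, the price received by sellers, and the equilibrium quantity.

The tax drives a wedge P_b - P_s = 33. Substituting P_s = P_b - 33 into supply: Qs = -86.4 + 0.6P_b.
Market clearing requires 286.2 - 1.2P_b = -86.4 + 0.6P_b; hence 372.6 = 1.8P_b and P_b = 207.
Then P_s = 207 - 33 = 174 and Q = 286.2 - 1.2(207) = 37.8.

P_b = 207, P_s = 174, Q = 37.8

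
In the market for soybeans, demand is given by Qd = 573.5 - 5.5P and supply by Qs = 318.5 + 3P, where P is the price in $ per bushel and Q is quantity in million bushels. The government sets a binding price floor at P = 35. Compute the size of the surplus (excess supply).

Surplus = 42.5

At P = 35: Qd = 381 and Qs = 423.5.
Surplus = Qs - Qd = 423.5 - 381 = 42.5.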